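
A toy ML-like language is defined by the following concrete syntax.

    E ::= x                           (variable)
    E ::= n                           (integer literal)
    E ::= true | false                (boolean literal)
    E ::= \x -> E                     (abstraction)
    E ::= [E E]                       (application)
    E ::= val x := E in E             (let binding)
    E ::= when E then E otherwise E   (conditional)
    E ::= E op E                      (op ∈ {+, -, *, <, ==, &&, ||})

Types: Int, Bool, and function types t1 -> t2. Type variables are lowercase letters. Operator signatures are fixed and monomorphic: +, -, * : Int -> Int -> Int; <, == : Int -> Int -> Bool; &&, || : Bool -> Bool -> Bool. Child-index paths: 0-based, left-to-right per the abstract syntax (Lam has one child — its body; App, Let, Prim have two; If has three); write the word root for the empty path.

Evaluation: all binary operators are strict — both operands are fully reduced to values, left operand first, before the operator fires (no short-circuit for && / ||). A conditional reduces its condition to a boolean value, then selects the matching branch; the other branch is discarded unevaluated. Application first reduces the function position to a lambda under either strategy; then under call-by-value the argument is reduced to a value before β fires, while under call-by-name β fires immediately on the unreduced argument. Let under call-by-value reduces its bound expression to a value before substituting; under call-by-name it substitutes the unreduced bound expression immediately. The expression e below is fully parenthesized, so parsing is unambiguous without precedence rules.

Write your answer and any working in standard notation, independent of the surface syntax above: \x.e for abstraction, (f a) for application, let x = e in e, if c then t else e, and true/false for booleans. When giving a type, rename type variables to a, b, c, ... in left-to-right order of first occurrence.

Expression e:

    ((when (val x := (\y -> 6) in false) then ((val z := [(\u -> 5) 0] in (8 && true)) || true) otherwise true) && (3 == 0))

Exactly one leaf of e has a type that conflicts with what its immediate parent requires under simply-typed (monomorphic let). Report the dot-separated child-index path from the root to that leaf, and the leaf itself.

Working:
\y._ : a -> Int
let x : a -> Int
  unify Bool ~ Bool
\u._ : b -> Int
  unify b -> Int ~ Int -> c
  unify b ~ Int
  unify Int ~ c
_ _ : Int
let z : Int
  unify Int ~ Bool
  FAIL: mismatch Int ~ Bool

Answer: 0.1.0.1.0 : 8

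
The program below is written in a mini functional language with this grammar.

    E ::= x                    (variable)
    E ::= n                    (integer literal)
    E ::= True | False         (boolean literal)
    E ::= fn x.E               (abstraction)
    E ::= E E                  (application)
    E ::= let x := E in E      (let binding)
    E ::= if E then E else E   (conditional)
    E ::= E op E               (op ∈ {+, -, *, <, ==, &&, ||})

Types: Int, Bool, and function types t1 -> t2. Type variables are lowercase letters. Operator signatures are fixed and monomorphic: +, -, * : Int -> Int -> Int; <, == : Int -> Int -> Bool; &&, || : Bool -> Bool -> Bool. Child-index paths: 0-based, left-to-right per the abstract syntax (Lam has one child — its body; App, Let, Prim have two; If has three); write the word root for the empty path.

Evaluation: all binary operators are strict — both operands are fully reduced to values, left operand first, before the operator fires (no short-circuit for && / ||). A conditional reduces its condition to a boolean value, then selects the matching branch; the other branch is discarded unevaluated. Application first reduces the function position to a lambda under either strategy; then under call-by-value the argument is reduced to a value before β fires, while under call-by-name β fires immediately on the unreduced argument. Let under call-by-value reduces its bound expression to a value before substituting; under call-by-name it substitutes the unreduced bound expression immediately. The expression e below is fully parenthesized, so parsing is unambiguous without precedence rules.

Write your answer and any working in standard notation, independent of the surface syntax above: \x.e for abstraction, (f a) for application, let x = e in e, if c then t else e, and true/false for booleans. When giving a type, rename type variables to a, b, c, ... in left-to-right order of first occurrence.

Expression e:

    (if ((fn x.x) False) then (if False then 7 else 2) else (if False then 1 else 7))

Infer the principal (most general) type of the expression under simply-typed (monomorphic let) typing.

Answer: Int

Trace:
x : a
\x._ : a -> a
  unify a -> a ~ Bool -> b
  unify a ~ Bool
  unify Bool ~ b
_ _ : Bool
  unify Bool ~ Bool
  unify Bool ~ Bool
  unify Int ~ Int
  unify Bool ~ Bool
  unify Int ~ Int
  unify Int ~ Int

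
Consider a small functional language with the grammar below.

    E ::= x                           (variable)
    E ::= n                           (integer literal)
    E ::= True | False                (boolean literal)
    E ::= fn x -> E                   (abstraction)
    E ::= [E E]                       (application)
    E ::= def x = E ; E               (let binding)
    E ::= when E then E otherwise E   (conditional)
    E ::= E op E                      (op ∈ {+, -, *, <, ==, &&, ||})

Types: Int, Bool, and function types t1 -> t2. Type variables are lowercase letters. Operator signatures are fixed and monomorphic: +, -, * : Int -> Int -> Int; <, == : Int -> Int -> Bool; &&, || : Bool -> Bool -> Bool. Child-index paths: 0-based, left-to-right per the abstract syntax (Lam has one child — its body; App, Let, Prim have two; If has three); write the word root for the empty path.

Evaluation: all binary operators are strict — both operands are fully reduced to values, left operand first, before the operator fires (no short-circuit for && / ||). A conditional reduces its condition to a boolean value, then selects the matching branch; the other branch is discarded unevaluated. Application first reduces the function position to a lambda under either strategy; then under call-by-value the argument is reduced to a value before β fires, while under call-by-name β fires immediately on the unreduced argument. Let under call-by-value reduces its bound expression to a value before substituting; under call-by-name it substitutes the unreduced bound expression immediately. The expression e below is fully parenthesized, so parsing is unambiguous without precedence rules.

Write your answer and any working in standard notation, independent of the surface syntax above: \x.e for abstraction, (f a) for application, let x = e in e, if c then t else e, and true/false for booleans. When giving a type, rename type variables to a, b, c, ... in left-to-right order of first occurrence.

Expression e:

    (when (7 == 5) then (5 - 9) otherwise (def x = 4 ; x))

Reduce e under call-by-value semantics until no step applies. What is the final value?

Derivation:
step 0: (if (7 == 5) then (5 - 9) else (let x = 4 in x))
step 1: [delta@0] (if false then (5 - 9) else (let x = 4 in x))
step 2: [if@root] (let x = 4 in x)
step 3: [let@root] 4

Answer: 4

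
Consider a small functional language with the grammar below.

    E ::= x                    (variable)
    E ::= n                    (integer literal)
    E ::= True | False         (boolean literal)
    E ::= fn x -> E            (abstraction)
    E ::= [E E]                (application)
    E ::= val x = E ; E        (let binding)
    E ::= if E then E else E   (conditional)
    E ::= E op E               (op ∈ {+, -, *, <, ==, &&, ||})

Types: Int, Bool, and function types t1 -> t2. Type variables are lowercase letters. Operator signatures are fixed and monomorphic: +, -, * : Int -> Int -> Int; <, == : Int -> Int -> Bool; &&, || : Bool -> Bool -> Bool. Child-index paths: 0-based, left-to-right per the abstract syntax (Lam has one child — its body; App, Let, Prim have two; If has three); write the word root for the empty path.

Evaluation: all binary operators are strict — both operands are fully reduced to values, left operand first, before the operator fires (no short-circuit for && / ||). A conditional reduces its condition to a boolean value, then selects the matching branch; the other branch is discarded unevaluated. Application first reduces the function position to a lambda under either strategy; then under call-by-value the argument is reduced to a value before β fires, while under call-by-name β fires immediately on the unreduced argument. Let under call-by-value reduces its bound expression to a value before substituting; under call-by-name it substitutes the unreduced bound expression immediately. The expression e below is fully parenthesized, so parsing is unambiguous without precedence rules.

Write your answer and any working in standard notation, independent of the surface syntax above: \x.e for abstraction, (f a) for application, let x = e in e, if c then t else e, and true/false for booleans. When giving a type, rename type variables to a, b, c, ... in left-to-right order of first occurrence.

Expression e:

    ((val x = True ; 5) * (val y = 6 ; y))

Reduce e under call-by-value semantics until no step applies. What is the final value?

Trace:
step 0: ((let x = true in 5) * (let y = 6 in y))
step 1: [let@0] (5 * (let y = 6 in y))
step 2: [let@1] (5 * 6)
step 3: [delta@root] 30

Answer: 30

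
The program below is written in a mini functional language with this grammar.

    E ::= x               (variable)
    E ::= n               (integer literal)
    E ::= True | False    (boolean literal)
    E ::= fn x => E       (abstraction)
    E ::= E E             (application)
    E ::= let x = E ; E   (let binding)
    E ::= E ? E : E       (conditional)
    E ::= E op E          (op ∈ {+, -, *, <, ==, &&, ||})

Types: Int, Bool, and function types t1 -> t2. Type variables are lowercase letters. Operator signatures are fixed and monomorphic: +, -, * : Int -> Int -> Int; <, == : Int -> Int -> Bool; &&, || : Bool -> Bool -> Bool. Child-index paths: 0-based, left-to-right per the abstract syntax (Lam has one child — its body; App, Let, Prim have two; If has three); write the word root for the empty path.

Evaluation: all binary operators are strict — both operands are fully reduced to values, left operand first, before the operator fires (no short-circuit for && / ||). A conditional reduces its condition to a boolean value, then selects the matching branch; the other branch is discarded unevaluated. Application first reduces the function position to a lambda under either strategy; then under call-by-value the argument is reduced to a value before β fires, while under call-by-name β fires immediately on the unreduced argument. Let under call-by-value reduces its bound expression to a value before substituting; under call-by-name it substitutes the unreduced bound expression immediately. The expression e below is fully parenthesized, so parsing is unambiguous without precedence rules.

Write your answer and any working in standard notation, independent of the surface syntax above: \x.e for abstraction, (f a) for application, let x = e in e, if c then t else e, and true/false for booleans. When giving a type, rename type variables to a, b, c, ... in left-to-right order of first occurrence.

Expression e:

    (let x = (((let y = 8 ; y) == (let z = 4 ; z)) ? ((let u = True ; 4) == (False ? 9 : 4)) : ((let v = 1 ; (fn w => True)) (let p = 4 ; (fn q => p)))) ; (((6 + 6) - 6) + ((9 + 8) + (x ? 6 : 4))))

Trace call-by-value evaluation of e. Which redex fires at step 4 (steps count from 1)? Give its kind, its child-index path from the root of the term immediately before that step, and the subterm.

Answer: if at 0 : (if false then ((let u = true in 4) == (if false then 9 else 4)) else ((let v = 1 in (\w.true)) (let p = 4 in (\q.p))))

Working:
step 0: (let x = (if ((let y = 8 in y) == (let z = 4 in z)) then ((let u = true in 4) == (if false then 9 else 4)) else ((let v = 1 in (\w.true)) (let p = 4 in (\q.p)))) in (((6 + 6) - 6) + ((9 + 8) + (if x then 6 else 4))))
step 1: [let@0.0.0] (let x = (if (8 == (let z = 4 in z)) then ((let u = true in 4) == (if false then 9 else 4)) else ((let v = 1 in (\w.true)) (let p = 4 in (\q.p)))) in (((6 + 6) - 6) + ((9 + 8) + (if x then 6 else 4))))
step 2: [let@0.0.1] (let x = (if (8 == 4) then ((let u = true in 4) == (if false then 9 else 4)) else ((let v = 1 in (\w.true)) (let p = 4 in (\q.p)))) in (((6 + 6) - 6) + ((9 + 8) + (if x then 6 else 4))))
step 3: [delta@0.0] (let x = (if false then ((let u = true in 4) == (if false then 9 else 4)) else ((let v = 1 in (\w.true)) (let p = 4 in (\q.p)))) in (((6 + 6) - 6) + ((9 + 8) + (if x then 6 else 4))))
step 4: [if@0] (let x = ((let v = 1 in (\w.true)) (let p = 4 in (\q.p))) in (((6 + 6) - 6) + ((9 + 8) + (if x then 6 else 4))))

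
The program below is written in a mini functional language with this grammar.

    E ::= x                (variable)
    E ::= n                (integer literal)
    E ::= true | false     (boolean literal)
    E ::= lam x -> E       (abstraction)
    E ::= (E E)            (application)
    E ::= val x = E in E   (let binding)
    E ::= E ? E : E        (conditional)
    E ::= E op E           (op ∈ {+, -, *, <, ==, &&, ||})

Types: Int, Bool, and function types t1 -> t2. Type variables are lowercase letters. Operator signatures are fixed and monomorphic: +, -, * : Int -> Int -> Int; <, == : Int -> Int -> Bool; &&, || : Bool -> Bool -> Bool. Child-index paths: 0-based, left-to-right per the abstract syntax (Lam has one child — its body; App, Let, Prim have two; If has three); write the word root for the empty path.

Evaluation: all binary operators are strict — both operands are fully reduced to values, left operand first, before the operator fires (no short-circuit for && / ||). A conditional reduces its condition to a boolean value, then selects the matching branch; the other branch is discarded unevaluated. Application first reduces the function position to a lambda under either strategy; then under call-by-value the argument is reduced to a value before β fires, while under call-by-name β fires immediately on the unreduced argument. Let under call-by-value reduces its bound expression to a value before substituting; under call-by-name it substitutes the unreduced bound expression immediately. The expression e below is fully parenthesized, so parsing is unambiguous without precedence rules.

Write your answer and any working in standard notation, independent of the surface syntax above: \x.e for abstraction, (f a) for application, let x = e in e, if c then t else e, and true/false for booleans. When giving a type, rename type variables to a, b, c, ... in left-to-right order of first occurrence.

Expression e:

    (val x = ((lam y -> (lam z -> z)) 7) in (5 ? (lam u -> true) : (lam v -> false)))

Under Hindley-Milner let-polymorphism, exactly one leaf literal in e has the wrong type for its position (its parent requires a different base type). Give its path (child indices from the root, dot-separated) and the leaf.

Answer: 1.0 : 5

Working:
z : b
\z._ : b -> b
\y._ : a -> b -> b
  unify a -> b -> b ~ Int -> c
  unify a ~ Int
  unify b -> b ~ c
_ _ : b -> b
let x : forall. b -> b
  unify Int ~ Bool
  FAIL: mismatch Int ~ Bool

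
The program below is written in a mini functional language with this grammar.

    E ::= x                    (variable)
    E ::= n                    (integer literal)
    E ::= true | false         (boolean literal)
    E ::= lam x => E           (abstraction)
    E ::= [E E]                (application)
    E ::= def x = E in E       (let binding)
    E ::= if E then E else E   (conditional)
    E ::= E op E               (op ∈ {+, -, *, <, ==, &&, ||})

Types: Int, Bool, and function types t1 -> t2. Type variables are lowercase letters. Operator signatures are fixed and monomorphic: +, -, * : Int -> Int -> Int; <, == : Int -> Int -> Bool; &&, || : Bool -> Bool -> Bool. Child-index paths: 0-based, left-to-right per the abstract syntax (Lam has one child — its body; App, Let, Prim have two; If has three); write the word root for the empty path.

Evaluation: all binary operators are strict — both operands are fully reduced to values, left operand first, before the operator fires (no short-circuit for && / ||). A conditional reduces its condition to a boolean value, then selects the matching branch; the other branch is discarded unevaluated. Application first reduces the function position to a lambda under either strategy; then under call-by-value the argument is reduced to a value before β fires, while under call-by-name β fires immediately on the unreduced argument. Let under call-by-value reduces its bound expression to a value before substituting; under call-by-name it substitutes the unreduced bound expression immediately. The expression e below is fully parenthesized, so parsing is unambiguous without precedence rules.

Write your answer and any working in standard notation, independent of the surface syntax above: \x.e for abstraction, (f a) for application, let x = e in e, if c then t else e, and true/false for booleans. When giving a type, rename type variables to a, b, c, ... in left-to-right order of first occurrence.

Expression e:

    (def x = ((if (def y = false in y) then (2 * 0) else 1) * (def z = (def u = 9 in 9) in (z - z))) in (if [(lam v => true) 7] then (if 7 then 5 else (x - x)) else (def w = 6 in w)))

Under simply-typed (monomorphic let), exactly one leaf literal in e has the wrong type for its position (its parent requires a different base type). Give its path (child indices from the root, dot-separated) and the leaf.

Working:
let y : Bool
y : Bool
  unify Bool ~ Bool
  unify Int ~ Int
  unify Int ~ Int
  unify Int ~ Int
  unify Int ~ Int
let u : Int
let z : Int
z : Int
  unify Int ~ Int
z : Int
  unify Int ~ Int
  unify Int ~ Int
let x : Int
\v._ : a -> Bool
  unify a -> Bool ~ Int -> b
  unify a ~ Int
  unify Bool ~ b
_ _ : Bool
  unify Bool ~ Bool
  unify Int ~ Bool
  FAIL: mismatch Int ~ Bool

Answer: 1.1.0 : 7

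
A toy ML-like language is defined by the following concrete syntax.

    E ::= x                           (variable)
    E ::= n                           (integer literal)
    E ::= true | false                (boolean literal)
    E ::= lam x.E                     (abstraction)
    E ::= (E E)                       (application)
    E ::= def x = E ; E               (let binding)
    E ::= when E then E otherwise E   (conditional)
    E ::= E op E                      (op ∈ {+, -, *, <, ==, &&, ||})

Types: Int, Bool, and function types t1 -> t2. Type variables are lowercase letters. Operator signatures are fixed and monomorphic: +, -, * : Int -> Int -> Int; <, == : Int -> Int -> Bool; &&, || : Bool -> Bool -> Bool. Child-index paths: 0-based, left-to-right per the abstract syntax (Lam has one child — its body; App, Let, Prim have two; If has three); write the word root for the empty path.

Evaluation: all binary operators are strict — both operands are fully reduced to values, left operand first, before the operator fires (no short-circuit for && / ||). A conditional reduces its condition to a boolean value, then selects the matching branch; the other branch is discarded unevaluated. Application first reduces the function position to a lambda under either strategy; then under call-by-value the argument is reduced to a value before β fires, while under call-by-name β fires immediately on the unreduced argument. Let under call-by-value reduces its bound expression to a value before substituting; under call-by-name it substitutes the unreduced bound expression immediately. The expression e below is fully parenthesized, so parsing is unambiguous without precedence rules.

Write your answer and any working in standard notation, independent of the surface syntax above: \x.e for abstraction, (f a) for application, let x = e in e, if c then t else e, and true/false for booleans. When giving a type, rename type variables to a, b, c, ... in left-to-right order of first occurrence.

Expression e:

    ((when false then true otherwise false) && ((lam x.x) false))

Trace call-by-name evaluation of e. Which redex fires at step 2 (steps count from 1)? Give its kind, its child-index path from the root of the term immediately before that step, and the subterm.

Answer: beta at 1 : ((\x.x) false)

Trace:
step 0: ((if false then true else false) && ((\x.x) false))
step 1: [if@0] (false && ((\x.x) false))
step 2: [beta@1] (false && false)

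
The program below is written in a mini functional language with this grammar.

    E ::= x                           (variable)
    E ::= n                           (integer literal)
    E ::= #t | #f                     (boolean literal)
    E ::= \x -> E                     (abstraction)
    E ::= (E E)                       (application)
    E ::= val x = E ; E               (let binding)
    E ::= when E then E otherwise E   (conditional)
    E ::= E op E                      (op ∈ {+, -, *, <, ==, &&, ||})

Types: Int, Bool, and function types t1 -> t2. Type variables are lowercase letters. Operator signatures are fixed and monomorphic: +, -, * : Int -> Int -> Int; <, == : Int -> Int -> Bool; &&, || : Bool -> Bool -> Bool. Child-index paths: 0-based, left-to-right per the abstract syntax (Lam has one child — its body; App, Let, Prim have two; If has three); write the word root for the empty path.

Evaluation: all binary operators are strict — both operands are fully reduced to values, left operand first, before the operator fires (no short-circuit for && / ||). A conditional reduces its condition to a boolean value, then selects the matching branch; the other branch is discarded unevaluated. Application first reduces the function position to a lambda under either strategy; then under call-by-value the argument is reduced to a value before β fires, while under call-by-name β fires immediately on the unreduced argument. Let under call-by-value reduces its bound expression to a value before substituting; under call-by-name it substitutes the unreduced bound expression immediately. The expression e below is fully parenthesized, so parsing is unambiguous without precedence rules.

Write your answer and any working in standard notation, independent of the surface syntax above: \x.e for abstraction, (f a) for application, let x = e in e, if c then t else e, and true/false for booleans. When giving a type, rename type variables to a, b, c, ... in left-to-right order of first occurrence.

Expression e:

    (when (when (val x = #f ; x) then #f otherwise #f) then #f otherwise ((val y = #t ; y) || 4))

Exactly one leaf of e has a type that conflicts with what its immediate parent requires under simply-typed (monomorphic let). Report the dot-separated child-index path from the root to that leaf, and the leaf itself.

Answer: 2.1 : 4

Derivation:
let x : Bool
x : Bool
  unify Bool ~ Bool
  unify Bool ~ Bool
  unify Bool ~ Bool
let y : Bool
y : Bool
  unify Bool ~ Bool
  unify Int ~ Bool
  FAIL: mismatch Int ~ Bool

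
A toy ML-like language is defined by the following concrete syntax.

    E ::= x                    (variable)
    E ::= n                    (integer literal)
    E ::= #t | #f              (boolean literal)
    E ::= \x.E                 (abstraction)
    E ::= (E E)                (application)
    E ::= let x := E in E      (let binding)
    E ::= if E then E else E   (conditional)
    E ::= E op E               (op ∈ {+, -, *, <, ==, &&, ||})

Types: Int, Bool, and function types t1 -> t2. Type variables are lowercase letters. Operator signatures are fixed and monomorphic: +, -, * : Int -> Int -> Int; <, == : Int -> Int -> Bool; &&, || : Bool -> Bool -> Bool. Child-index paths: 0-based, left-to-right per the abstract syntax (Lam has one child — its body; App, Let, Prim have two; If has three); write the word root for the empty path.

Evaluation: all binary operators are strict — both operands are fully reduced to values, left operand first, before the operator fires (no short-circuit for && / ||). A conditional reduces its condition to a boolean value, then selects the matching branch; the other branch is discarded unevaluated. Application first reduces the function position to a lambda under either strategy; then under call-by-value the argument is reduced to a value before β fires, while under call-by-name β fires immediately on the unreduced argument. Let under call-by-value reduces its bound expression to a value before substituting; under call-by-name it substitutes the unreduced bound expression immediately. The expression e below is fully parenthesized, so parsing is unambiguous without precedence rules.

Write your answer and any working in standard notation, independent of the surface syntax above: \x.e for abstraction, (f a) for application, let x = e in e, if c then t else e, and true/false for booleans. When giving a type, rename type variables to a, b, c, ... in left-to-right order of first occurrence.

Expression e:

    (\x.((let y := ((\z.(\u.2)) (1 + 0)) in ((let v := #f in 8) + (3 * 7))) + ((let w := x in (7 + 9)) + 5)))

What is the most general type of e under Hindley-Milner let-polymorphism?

Derivation:
\u._ : c -> Int
\z._ : b -> c -> Int
  unify Int ~ Int
  unify Int ~ Int
  unify b -> c -> Int ~ Int -> d
  unify b ~ Int
  unify c -> Int ~ d
_ _ : c -> Int
let y : forall. c -> Int
let v : Bool
  unify Int ~ Int
  unify Int ~ Int
  unify Int ~ Int
  unify Int ~ Int
  unify Int ~ Int
x : a
let w : a
  unify Int ~ Int
  unify Int ~ Int
  unify Int ~ Int
  unify Int ~ Int
  unify Int ~ Int
\x._ : a -> Int

Answer: a -> Int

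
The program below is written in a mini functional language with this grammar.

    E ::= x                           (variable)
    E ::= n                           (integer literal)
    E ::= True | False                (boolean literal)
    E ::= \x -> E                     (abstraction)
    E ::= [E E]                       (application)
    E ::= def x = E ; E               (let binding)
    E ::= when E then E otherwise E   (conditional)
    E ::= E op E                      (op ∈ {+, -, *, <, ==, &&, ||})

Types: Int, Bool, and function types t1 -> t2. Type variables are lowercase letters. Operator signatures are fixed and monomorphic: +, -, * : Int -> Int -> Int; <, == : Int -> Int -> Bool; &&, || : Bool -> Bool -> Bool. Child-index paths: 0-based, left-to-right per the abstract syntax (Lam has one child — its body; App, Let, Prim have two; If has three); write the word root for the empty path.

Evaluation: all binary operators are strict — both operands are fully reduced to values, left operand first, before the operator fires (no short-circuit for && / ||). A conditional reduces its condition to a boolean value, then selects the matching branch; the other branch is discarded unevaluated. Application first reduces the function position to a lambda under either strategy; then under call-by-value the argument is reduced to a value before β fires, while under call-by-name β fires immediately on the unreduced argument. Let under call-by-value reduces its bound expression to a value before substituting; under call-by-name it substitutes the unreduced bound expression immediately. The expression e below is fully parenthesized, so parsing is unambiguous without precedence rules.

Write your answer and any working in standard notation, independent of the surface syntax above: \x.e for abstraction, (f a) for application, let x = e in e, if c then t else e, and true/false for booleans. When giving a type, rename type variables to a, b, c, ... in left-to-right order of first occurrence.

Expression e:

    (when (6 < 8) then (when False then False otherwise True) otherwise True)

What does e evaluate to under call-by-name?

Derivation:
step 0: (if (6 < 8) then (if false then false else true) else true)
step 1: [delta@0] (if true then (if false then false else true) else true)
step 2: [if@root] (if false then false else true)
step 3: [if@root] true

Answer: true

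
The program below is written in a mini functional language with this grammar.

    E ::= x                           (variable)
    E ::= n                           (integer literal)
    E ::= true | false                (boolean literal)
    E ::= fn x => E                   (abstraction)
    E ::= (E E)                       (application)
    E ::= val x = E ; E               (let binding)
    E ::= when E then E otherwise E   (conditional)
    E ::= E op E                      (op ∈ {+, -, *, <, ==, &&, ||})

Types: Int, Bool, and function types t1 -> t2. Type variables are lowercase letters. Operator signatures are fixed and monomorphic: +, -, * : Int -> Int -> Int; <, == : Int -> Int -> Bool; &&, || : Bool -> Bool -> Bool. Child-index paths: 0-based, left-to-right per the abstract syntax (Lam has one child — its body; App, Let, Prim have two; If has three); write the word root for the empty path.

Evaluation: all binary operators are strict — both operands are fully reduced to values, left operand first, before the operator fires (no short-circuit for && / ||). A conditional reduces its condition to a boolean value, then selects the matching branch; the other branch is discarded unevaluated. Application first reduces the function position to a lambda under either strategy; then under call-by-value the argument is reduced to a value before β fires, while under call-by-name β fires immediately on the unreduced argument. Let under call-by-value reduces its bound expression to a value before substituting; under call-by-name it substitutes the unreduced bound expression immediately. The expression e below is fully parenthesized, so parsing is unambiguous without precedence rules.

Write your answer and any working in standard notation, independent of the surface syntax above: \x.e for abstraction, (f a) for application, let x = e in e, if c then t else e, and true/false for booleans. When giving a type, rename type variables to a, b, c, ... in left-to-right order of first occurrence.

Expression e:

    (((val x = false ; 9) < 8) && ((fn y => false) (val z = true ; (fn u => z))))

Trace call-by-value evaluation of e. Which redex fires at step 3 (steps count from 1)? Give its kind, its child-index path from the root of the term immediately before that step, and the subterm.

Derivation:
step 0: (((let x = false in 9) < 8) && ((\y.false) (let z = true in (\u.z))))
step 1: [let@0.0] ((9 < 8) && ((\y.false) (let z = true in (\u.z))))
step 2: [delta@0] (false && ((\y.false) (let z = true in (\u.z))))
step 3: [let@1.1] (false && ((\y.false) (\u.true)))

Answer: let at 1.1 : (let z = true in (\u.z))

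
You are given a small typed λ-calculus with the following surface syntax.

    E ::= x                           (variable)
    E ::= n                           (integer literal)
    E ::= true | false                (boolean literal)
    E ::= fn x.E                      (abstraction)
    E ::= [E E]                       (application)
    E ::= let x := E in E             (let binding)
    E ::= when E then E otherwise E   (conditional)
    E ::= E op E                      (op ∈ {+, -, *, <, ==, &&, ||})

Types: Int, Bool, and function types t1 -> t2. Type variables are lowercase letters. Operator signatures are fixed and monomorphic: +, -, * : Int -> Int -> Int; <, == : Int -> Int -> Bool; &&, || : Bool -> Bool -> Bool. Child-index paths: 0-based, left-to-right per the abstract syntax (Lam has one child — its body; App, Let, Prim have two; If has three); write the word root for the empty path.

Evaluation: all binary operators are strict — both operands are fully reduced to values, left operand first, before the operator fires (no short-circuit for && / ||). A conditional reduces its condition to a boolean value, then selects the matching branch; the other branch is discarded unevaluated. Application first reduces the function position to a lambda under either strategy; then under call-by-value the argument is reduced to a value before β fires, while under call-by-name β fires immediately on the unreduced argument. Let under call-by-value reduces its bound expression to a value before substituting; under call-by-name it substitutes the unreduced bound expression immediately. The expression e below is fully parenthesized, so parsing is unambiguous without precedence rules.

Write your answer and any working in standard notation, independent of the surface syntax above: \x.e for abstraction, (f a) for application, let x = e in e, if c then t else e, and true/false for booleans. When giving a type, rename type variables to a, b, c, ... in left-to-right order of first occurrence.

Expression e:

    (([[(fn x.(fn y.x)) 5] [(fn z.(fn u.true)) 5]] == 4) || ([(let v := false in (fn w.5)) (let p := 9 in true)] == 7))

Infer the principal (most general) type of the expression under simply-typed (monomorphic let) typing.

Working:
x : a
\y._ : b -> a
\x._ : a -> b -> a
  unify a -> b -> a ~ Int -> c
  unify a ~ Int
  unify b -> Int ~ c
_ _ : b -> Int
\u._ : e -> Bool
\z._ : d -> e -> Bool
  unify d -> e -> Bool ~ Int -> f
  unify d ~ Int
  unify e -> Bool ~ f
_ _ : e -> Bool
  unify b -> Int ~ (e -> Bool) -> g
  unify b ~ e -> Bool
  unify Int ~ g
_ _ : Int
  unify Int ~ Int
  unify Int ~ Int
  unify Bool ~ Bool
let v : Bool
\w._ : h -> Int
let p : Int
  unify h -> Int ~ Bool -> i
  unify h ~ Bool
  unify Int ~ i
_ _ : Int
  unify Int ~ Int
  unify Int ~ Int
  unify Bool ~ Bool

Answer: Bool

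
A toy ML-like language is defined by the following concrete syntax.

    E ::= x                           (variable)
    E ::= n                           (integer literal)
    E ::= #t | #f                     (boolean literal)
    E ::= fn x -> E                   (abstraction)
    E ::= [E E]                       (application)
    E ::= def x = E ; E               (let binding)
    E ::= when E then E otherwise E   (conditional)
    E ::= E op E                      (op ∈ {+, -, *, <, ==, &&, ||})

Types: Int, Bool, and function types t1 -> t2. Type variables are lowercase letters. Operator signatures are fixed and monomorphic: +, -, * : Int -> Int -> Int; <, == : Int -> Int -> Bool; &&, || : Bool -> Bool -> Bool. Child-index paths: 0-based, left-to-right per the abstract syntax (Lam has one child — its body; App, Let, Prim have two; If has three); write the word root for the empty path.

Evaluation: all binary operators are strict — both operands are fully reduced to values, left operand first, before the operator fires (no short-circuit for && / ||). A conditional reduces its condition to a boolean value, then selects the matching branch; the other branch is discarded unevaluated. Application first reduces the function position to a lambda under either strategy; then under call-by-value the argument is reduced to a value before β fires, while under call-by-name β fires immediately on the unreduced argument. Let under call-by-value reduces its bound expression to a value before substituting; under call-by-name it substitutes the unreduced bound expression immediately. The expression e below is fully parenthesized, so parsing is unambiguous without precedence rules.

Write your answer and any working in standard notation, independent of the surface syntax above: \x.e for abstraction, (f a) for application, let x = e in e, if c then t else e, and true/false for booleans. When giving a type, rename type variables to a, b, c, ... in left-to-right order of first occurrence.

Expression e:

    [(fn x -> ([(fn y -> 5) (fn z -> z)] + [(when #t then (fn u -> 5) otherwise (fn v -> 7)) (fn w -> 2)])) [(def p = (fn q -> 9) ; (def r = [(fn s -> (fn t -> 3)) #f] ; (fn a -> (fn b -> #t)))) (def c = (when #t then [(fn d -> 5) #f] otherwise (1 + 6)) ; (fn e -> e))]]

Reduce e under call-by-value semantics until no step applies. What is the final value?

Working:
step 0: ((\x.(((\y.5) (\z.z)) + ((if true then (\u.5) else (\v.7)) (\w.2)))) ((let p = (\q.9) in (let r = ((\s.(\t.3)) false) in (\a.(\b.true)))) (let c = (if true then ((\d.5) false) else (1 + 6)) in (\e.e))))
step 1: [let@1.0] ((\x.(((\y.5) (\z.z)) + ((if true then (\u.5) else (\v.7)) (\w.2)))) ((let r = ((\s.(\t.3)) false) in (\a.(\b.true))) (let c = (if true then ((\d.5) false) else (1 + 6)) in (\e.e))))
step 2: [beta@1.0.0] ((\x.(((\y.5) (\z.z)) + ((if true then (\u.5) else (\v.7)) (\w.2)))) ((let r = (\t.3) in (\a.(\b.true))) (let c = (if true then ((\d.5) false) else (1 + 6)) in (\e.e))))
step 3: [let@1.0] ((\x.(((\y.5) (\z.z)) + ((if true then (\u.5) else (\v.7)) (\w.2)))) ((\a.(\b.true)) (let c = (if true then ((\d.5) false) else (1 + 6)) in (\e.e))))
step 4: [if@1.1.0] ((\x.(((\y.5) (\z.z)) + ((if true then (\u.5) else (\v.7)) (\w.2)))) ((\a.(\b.true)) (let c = ((\d.5) false) in (\e.e))))
step 5: [beta@1.1.0] ((\x.(((\y.5) (\z.z)) + ((if true then (\u.5) else (\v.7)) (\w.2)))) ((\a.(\b.true)) (let c = 5 in (\e.e))))
step 6: [let@1.1] ((\x.(((\y.5) (\z.z)) + ((if true then (\u.5) else (\v.7)) (\w.2)))) ((\a.(\b.true)) (\e.e)))
step 7: [beta@1] ((\x.(((\y.5) (\z.z)) + ((if true then (\u.5) else (\v.7)) (\w.2)))) (\b.true))
step 8: [beta@root] (((\y.5) (\z.z)) + ((if true then (\u.5) else (\v.7)) (\w.2)))
step 9: [beta@0] (5 + ((if true then (\u.5) else (\v.7)) (\w.2)))
step 10: [if@1.0] (5 + ((\u.5) (\w.2)))
step 11: [beta@1] (5 + 5)
step 12: [delta@root] 10

Answer: 10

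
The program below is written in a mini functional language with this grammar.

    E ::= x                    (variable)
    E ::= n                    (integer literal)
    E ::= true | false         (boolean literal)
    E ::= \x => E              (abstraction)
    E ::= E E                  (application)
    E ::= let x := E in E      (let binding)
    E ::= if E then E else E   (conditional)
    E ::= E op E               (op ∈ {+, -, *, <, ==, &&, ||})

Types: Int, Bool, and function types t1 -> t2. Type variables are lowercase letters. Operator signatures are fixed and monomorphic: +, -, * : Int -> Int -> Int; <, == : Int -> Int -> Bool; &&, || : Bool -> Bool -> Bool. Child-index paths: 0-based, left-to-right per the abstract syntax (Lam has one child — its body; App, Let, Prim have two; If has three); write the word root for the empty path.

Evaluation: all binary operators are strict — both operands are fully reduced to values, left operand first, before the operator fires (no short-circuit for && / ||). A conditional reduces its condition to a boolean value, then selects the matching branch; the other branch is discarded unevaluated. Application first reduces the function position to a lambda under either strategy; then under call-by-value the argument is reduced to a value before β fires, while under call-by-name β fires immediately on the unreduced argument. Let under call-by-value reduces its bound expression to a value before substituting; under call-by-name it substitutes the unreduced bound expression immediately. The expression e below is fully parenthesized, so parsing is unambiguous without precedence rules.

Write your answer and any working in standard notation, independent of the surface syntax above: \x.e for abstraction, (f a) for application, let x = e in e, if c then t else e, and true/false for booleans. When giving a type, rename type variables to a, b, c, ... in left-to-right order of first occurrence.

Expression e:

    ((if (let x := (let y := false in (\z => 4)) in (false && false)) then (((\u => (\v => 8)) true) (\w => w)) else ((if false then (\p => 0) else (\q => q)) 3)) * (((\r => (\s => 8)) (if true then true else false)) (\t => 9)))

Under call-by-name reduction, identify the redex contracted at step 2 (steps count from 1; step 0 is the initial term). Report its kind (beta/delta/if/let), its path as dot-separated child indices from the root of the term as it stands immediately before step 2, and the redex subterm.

Trace:
step 0: ((if (let x = (let y = false in (\z.4)) in (false && false)) then (((\u.(\v.8)) true) (\w.w)) else ((if false then (\p.0) else (\q.q)) 3)) * (((\r.(\s.8)) (if true then true else false)) (\t.9)))
step 1: [let@0.0] ((if (false && false) then (((\u.(\v.8)) true) (\w.w)) else ((if false then (\p.0) else (\q.q)) 3)) * (((\r.(\s.8)) (if true then true else false)) (\t.9)))
step 2: [delta@0.0] ((if false then (((\u.(\v.8)) true) (\w.w)) else ((if false then (\p.0) else (\q.q)) 3)) * (((\r.(\s.8)) (if true then true else false)) (\t.9)))

Answer: delta at 0.0 : (false && false)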